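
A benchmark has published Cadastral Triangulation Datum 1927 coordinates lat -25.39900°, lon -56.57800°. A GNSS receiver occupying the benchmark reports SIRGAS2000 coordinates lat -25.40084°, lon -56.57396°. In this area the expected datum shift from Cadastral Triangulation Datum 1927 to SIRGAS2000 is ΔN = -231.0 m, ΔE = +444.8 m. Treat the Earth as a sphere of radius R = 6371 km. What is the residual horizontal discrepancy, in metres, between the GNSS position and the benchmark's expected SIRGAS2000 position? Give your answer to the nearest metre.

47 m

Observed coordinate differences: Δφ = -0.00184°, Δλ = +0.00404°.
Converting to metres (1° lat = 111195 m, cos φ = 0.903343): observed ΔN = -204.6 m, observed ΔE = 405.8 m.
Subtracting the expected shift leaves a residual of -204.6 − (-231.0) = 26.4 m north and 405.8 − (444.8) = -39.0 m east.
Residual distance = √(26.4² + (-39.0)²) = 47.1 m.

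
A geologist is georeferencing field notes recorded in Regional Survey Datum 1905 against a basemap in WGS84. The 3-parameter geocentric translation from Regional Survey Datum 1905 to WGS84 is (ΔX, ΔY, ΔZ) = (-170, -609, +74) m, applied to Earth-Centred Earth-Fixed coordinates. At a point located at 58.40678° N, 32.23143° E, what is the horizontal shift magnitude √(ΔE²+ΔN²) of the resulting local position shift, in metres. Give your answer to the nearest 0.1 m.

609.9 m

At φ = 58.40678°, λ = 32.23143°: sin φ = 0.851789, cos φ = 0.523885, sin λ = 0.533340, cos λ = 0.845901.
ΔE = −sin λ·ΔX + cos λ·ΔY = −(0.533340)·(-170) + (0.845901)·(-609) = -424.49 m.
ΔN = −sin φ cos λ·ΔX − sin φ sin λ·ΔY + cos φ·ΔZ = −(0.851789)(0.845901)(-170) − (0.851789)(0.533340)(-609) + (0.523885)(74) = 437.92 m.
Horizontal magnitude = √(ΔE² + ΔN²) = √((-424.49)² + 437.92²) = 609.89 m.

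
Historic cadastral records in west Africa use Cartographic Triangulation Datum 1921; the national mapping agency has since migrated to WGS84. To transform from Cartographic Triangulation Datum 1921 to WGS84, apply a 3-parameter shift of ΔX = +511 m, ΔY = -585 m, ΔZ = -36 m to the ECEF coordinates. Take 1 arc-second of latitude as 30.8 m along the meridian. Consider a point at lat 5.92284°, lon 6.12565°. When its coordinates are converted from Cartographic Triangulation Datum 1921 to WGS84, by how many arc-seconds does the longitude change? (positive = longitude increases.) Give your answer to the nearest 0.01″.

sin φ = 0.103189, cos φ = 0.994662, sin λ = 0.106709, cos λ = 0.994290.
East component: ΔE = −sin λ·ΔX + cos λ·ΔY = −(0.106709)(511) + (0.994290)(-585) = -636.19 m.
1° of latitude spans 3600 × 30.80 = 110880 m; at latitude φ, 1° of longitude spans that × cos φ = 110288.1 m, so Δλ = -636.19 / 110288.1 × 3600 = -20.766″.

Δλ = -20.77″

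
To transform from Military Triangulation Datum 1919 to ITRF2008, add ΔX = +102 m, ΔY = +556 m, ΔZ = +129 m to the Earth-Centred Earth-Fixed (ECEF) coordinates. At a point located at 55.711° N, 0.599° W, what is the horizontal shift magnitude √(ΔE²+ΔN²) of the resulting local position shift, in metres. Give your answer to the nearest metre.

557 m

At φ = 55.711°, λ = -0.599°: sin φ = 0.826206, cos φ = 0.563367, sin λ = -0.010454, cos λ = 0.999945.
ΔE = −sin λ·ΔX + cos λ·ΔY = −(-0.010454)·(102) + (0.999945)·(556) = 557.04 m.
ΔN = −sin φ cos λ·ΔX − sin φ sin λ·ΔY + cos φ·ΔZ = −(0.826206)(0.999945)(102) − (0.826206)(-0.010454)(556) + (0.563367)(129) = -6.79 m.
Horizontal magnitude = √(ΔE² + ΔN²) = √(557.04² + (-6.79)²) = 557.08 m.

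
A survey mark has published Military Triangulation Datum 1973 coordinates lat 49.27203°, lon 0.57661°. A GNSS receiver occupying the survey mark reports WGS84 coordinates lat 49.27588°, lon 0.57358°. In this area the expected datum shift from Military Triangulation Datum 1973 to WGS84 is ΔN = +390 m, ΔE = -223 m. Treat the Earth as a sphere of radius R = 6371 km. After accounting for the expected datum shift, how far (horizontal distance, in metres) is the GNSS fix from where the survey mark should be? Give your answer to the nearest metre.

Observed coordinate differences: Δφ = +0.00385°, Δλ = -0.00303°.
Converting to metres (1° lat = 111195 m, cos φ = 0.652468): observed ΔN = 428.1 m, observed ΔE = -219.8 m.
Subtracting the expected shift leaves a residual of 428.1 − (390) = 38.1 m north and -219.8 − (-223) = 3.2 m east.
Residual distance = √(38.1² + 3.2²) = 38.2 m.

38 m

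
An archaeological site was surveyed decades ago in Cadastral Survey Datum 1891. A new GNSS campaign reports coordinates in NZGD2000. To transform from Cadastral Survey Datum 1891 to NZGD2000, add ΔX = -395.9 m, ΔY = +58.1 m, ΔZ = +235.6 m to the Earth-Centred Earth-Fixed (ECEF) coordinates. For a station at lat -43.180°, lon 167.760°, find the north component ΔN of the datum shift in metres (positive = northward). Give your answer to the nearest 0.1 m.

At φ = -43.180°, λ = 167.760°: sin φ = -0.684293, cos φ = 0.729208, sin λ = 0.212007, cos λ = -0.977268.
ΔN = −sin φ cos λ·ΔX − sin φ sin λ·ΔY + cos φ·ΔZ = −(-0.684293)(-0.977268)(-395.9) − (-0.684293)(0.212007)(58.1) + (0.729208)(235.6) = 444.98 m.

ΔN = 445.0 m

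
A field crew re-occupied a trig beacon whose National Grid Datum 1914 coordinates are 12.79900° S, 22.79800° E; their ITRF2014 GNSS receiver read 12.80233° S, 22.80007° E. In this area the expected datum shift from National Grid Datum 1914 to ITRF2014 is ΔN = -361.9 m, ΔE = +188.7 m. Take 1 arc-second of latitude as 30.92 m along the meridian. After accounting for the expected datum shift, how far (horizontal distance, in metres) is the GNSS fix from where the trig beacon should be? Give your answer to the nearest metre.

Observed coordinate differences: Δφ = -0.00333°, Δλ = +0.00207°.
Converting to metres (1° lat = 111312 m, cos φ = 0.975153): observed ΔN = -370.7 m, observed ΔE = 224.7 m.
Subtracting the expected shift leaves a residual of -370.7 − (-361.9) = -8.8 m north and 224.7 − (188.7) = 36.0 m east.
Residual distance = √((-8.8)² + 36.0²) = 37.0 m.

37 m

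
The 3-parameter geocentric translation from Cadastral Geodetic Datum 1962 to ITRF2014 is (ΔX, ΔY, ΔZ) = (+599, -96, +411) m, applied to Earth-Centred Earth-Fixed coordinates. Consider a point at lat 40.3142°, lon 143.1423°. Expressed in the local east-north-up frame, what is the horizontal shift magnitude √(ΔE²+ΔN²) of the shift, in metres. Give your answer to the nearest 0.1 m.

718.6 m

At φ = 40.3142°, λ = 143.1423°: sin φ = 0.646979, cos φ = 0.762508, sin λ = 0.599830, cos λ = -0.800128.
ΔE = −sin λ·ΔX + cos λ·ΔY = −(0.599830)·(599) + (-0.800128)·(-96) = -282.49 m.
ΔN = −sin φ cos λ·ΔX − sin φ sin λ·ΔY + cos φ·ΔZ = −(0.646979)(-0.800128)(599) − (0.646979)(0.599830)(-96) + (0.762508)(411) = 660.73 m.
Horizontal magnitude = √(ΔE² + ΔN²) = √((-282.49)² + 660.73²) = 718.58 m.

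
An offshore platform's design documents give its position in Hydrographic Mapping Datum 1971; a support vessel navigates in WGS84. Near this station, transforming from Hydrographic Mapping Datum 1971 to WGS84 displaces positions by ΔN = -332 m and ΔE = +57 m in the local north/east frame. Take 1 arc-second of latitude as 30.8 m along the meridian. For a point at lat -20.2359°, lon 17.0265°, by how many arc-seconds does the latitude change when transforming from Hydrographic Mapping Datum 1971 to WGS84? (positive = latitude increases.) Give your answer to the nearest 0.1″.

1″ of latitude = 30.80 m, so Δφ = -332.0 / 30.80 = -10.779″.

Δφ = -10.8″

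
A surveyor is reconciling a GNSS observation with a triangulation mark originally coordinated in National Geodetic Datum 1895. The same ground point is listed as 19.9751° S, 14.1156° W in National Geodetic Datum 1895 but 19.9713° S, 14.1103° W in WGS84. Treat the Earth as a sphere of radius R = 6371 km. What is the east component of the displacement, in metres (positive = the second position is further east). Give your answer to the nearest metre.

Δφ = -19.9713° − -19.9751° = +0.0038°; Δλ = -14.1103° − -14.1156° = +0.0053°.
1° along a meridian = πR/180 = 111195 m.
ΔN = Δφ × 111195 = 422.5 m; ΔE = Δλ × 111195 × cos(-19.9751°) = +0.0053 × 111195 × 0.939841 = 553.9 m.

ΔE = 554 m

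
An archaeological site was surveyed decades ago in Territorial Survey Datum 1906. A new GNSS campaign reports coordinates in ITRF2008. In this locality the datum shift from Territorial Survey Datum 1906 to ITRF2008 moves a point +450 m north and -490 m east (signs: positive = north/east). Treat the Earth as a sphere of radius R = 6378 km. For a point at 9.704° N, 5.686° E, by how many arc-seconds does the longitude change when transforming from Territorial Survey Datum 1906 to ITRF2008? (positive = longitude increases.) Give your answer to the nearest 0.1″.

Δλ = -16.1″

At latitude 9.704°, cos φ = 0.985692.
One radian of longitude at latitude φ spans R cos φ, so Δλ = ΔE / (R cos φ) = -490.0 / (6378000 × 0.985692) = -7.7942e-05 rad = -16.077″.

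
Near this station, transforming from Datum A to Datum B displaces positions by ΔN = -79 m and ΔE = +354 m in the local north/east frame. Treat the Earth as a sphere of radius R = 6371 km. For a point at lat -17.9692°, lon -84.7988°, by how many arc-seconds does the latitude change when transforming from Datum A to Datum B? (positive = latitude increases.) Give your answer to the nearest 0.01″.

On a sphere of radius R, 1 rad of latitude = R, so Δφ = ΔN / R = -79.0 / 6371000 = -1.2400e-05 rad = -2.558″.

Δφ = -2.56″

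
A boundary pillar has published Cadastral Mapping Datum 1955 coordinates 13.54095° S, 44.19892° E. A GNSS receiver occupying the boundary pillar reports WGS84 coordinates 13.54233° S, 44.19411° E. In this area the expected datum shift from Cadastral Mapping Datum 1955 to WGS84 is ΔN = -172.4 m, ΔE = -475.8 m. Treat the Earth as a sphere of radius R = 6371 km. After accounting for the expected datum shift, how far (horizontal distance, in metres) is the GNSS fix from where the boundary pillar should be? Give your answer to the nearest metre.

Observed coordinate differences: Δφ = -0.00138°, Δλ = -0.00481°.
Converting to metres (1° lat = 111195 m, cos φ = 0.972203): observed ΔN = -153.4 m, observed ΔE = -520.0 m.
Subtracting the expected shift leaves a residual of -153.4 − (-172.4) = 19.0 m north and -520.0 − (-475.8) = -44.2 m east.
Residual distance = √(19.0² + (-44.2)²) = 48.1 m.

48 m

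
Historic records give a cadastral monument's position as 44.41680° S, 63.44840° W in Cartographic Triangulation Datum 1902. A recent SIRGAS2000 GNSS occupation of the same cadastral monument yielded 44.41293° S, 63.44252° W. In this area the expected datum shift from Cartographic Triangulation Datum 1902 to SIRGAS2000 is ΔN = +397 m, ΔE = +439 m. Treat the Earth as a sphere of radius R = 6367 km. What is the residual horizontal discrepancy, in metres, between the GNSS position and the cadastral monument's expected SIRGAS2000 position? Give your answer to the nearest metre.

43 m

Observed coordinate differences: Δφ = +0.00387°, Δλ = +0.00588°.
Converting to metres (1° lat = 111125 m, cos φ = 0.714267): observed ΔN = 430.1 m, observed ΔE = 466.7 m.
Subtracting the expected shift leaves a residual of 430.1 − (397) = 33.1 m north and 466.7 − (439) = 27.7 m east.
Residual distance = √(33.1² + 27.7²) = 43.1 m.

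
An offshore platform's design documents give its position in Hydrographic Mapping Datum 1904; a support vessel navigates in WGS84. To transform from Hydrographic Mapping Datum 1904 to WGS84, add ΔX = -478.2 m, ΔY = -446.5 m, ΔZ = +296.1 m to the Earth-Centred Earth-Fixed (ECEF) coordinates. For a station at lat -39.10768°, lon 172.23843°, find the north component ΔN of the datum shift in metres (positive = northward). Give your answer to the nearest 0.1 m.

ΔN = 490.6 m

The local north axis is (−sin φ cos λ, −sin φ sin λ, cos φ), giving ΔN = 298.875 − 38.036 + 229.762 = 490.60 m.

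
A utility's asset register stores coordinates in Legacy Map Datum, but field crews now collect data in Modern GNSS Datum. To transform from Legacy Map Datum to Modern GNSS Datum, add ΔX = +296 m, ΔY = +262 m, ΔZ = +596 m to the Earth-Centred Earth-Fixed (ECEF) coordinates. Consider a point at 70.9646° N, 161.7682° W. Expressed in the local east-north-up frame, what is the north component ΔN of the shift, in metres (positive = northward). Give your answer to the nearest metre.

At φ = 70.9646°, λ = -161.7682°: sin φ = 0.945317, cos φ = 0.326152, sin λ = -0.312862, cos λ = -0.949799.
ΔN = −sin φ cos λ·ΔX − sin φ sin λ·ΔY + cos φ·ΔZ = −(0.945317)(-0.949799)(296) − (0.945317)(-0.312862)(262) + (0.326152)(596) = 537.64 m.

ΔN = 538 m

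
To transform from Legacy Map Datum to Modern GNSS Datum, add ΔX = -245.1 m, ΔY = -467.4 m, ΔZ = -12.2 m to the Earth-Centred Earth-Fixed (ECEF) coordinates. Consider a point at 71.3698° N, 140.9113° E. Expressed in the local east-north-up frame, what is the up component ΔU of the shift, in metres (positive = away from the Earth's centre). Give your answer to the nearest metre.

ΔU = -45 m

At φ = 71.3698°, λ = 140.9113°: sin φ = 0.947600, cos φ = 0.319459, sin λ = 0.630523, cos λ = -0.776171.
ΔU = cos φ cos λ·ΔX + cos φ sin λ·ΔY + sin φ·ΔZ = (0.319459)(-0.776171)(-245.1) + (0.319459)(0.630523)(-467.4) + (0.947600)(-12.2) = -44.93 m.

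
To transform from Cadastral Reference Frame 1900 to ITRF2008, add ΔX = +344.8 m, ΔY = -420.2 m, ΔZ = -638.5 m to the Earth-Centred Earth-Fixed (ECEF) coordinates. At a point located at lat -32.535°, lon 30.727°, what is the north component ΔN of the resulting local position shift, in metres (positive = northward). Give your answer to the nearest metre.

ΔN = -494 m

At φ = -32.535°, λ = 30.727°: sin φ = -0.537815, cos φ = 0.843063, sin λ = 0.510948, cos λ = 0.859612.
ΔN = −sin φ cos λ·ΔX − sin φ sin λ·ΔY + cos φ·ΔZ = −(-0.537815)(0.859612)(344.8) − (-0.537815)(0.510948)(-420.2) + (0.843063)(-638.5) = -494.36 m.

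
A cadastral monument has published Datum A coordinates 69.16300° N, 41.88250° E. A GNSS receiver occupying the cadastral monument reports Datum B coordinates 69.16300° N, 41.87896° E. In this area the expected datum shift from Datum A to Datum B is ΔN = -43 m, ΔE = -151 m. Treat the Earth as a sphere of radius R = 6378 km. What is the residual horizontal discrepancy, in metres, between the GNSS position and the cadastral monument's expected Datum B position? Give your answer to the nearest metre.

44 m

Observed coordinate differences: Δφ = +0.00000°, Δλ = -0.00354°.
Converting to metres (1° lat = 111317 m, cos φ = 0.355711): observed ΔN = 0.0 m, observed ΔE = -140.2 m.
Subtracting the expected shift leaves a residual of 0.0 − (-43) = 43.0 m north and -140.2 − (-151) = 10.8 m east.
Residual distance = √(43.0² + 10.8²) = 44.3 m.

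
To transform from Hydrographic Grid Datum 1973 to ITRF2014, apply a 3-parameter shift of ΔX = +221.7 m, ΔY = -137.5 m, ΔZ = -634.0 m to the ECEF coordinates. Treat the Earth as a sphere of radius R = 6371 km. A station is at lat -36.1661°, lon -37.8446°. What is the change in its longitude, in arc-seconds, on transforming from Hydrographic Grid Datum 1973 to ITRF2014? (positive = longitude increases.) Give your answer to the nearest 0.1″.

sin φ = -0.590128, cos φ = 0.807310, sin λ = -0.613522, cos λ = 0.789678.
East component: ΔE = −sin λ·ΔX + cos λ·ΔY = −(-0.613522)(221.7) + (0.789678)(-137.5) = 27.44 m.
1° of latitude spans πR/180 = 111195 m; at latitude φ, 1° of longitude spans that × cos φ = 89768.7 m, so Δλ = 27.44 / 89768.7 × 3600 = 1.100″.

Δλ = 1.1″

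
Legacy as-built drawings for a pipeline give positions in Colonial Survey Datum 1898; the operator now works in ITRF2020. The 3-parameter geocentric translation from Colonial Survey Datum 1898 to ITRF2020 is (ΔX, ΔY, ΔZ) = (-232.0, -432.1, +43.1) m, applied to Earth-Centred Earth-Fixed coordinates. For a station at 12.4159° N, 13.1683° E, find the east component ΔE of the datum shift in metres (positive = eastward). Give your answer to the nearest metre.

ΔE = -368 m

At φ = 12.4159°, λ = 13.1683°: sin φ = 0.215006, cos φ = 0.976613, sin λ = 0.227812, cos λ = 0.973705.
ΔE = −sin λ·ΔX + cos λ·ΔY = −(0.227812)·(-232.0) + (0.973705)·(-432.1) = -367.89 m.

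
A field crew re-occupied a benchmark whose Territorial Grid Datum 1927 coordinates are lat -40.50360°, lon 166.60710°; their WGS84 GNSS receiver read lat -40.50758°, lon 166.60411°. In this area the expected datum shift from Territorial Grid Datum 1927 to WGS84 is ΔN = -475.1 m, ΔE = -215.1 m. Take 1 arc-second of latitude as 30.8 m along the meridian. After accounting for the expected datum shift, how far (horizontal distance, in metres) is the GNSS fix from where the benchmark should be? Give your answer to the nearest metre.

Observed coordinate differences: Δφ = -0.00398°, Δλ = -0.00299°.
Converting to metres (1° lat = 110880 m, cos φ = 0.760365): observed ΔN = -441.3 m, observed ΔE = -252.1 m.
Subtracting the expected shift leaves a residual of -441.3 − (-475.1) = 33.8 m north and -252.1 − (-215.1) = -37.0 m east.
Residual distance = √(33.8² + (-37.0)²) = 50.1 m.

50 m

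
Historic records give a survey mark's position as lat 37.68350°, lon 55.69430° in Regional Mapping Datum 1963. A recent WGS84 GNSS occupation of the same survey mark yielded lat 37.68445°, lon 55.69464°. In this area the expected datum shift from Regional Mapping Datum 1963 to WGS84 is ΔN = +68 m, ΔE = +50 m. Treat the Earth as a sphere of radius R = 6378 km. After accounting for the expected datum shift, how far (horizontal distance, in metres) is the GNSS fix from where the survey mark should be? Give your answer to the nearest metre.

43 m

Observed coordinate differences: Δφ = +0.00095°, Δλ = +0.00034°.
Converting to metres (1° lat = 111317 m, cos φ = 0.791400): observed ΔN = 105.8 m, observed ΔE = 30.0 m.
Subtracting the expected shift leaves a residual of 105.8 − (68) = 37.8 m north and 30.0 − (50) = -20.0 m east.
Residual distance = √(37.8² + (-20.0)²) = 42.7 m.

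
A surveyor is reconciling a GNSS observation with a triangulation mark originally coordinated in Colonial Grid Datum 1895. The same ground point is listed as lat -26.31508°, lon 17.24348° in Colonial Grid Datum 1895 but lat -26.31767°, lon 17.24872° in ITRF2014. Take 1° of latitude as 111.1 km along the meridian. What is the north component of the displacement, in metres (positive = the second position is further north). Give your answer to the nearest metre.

ΔN = -288 m

Δφ = -26.31767° − -26.31508° = -0.00259°; Δλ = 17.24872° − 17.24348° = +0.00524°.
ΔN = Δφ × 111100 = -287.7 m; ΔE = Δλ × 111100 × cos(-26.31508°) = +0.00524 × 111100 × 0.896370 = 521.8 m.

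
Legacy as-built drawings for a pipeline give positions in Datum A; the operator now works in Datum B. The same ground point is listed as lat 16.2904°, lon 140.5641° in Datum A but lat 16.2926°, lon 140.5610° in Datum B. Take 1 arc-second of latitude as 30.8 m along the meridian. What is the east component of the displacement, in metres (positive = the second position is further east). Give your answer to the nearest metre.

ΔE = -330 m

Δφ = 16.2926° − 16.2904° = +0.0022°; Δλ = 140.5610° − 140.5641° = -0.0031°.
1° of latitude = 3600 × 30.80 = 110880 m.
ΔN = Δφ × 110880 = 243.9 m; ΔE = Δλ × 110880 × cos(16.2904°) = -0.0031 × 110880 × 0.959852 = -329.9 m.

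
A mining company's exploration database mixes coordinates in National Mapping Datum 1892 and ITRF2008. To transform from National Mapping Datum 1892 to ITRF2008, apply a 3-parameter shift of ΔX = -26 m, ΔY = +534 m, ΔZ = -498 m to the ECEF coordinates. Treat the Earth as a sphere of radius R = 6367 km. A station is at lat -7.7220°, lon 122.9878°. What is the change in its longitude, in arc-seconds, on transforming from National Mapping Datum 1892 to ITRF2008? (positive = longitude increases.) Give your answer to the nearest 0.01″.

sin φ = -0.134367, cos φ = 0.990932, sin λ = 0.838787, cos λ = -0.544460.
East component: ΔE = −sin λ·ΔX + cos λ·ΔY = −(0.838787)(-26) + (-0.544460)(534) = -268.93 m.
1° of latitude spans πR/180 = 111125 m; at latitude φ, 1° of longitude spans that × cos φ = 110117.4 m, so Δλ = -268.93 / 110117.4 × 3600 = -8.792″.

Δλ = -8.79″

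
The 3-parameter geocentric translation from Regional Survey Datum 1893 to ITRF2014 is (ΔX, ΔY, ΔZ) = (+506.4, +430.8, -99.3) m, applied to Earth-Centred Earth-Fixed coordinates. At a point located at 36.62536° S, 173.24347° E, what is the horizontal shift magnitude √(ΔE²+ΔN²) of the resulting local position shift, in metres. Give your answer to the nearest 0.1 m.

At φ = -36.62536°, λ = 173.24347°: sin φ = -0.596580, cos φ = 0.802553, sin λ = 0.117651, cos λ = -0.993055.
ΔE = −sin λ·ΔX + cos λ·ΔY = −(0.117651)·(506.4) + (-0.993055)·(430.8) = -487.39 m.
ΔN = −sin φ cos λ·ΔX − sin φ sin λ·ΔY + cos φ·ΔZ = −(-0.596580)(-0.993055)(506.4) − (-0.596580)(0.117651)(430.8) + (0.802553)(-99.3) = -349.47 m.
Horizontal magnitude = √(ΔE² + ΔN²) = √((-487.39)² + (-349.47)²) = 599.73 m.

599.7 m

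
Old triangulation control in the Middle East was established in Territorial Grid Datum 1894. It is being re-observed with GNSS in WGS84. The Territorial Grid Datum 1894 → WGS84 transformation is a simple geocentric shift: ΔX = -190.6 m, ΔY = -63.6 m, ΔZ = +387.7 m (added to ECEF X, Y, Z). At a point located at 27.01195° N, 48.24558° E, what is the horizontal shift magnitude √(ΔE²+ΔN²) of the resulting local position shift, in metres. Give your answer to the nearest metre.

The local east axis at (φ, λ) is (−sin λ, cos λ, 0), so ΔE = −sin(48.24558°)·(-190.6) + cos(48.24558°)·(-63.6) = 99.84 m.
The local north axis is (−sin φ cos λ, −sin φ sin λ, cos φ), giving ΔN = 57.648 + 21.549 + 345.407 = 424.60 m.
Horizontal magnitude = √(ΔE² + ΔN²) = √(99.84² + 424.60²) = 436.18 m.

436 m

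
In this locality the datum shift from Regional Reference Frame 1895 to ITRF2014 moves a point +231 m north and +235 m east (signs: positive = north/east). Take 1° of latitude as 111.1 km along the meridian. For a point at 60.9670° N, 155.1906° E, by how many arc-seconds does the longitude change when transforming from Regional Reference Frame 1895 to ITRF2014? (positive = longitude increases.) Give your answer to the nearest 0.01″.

Δλ = 15.69″

At latitude 60.9670°, cos φ = 0.485313.
1° of longitude at this latitude = 111.1 × cos φ = 53.92 km, so Δλ = 235.0 / 53918.3 = 0.0043584° = 15.690″.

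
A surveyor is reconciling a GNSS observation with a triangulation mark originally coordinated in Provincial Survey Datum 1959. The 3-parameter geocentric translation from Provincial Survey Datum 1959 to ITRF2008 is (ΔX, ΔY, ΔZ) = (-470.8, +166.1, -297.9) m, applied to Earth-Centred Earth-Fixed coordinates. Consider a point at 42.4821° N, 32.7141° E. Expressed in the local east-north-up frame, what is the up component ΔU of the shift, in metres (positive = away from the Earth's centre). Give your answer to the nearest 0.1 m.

The local up (radial) axis is (cos φ cos λ, cos φ sin λ, sin φ), giving ΔU = -292.134 + 66.203 − 201.190 = -427.12 m.

ΔU = -427.1 m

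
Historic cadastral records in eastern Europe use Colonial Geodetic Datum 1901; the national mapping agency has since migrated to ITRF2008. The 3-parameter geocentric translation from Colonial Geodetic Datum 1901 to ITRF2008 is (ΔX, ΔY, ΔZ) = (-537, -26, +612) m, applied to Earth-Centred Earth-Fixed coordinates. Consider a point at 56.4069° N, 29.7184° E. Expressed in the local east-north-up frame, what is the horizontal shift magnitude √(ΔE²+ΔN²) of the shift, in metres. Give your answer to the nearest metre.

At φ = 56.4069°, λ = 29.7184°: sin φ = 0.832988, cos φ = 0.553291, sin λ = 0.495738, cos λ = 0.868472.
ΔE = −sin λ·ΔX + cos λ·ΔY = −(0.495738)·(-537) + (0.868472)·(-26) = 243.63 m.
ΔN = −sin φ cos λ·ΔX − sin φ sin λ·ΔY + cos φ·ΔZ = −(0.832988)(0.868472)(-537) − (0.832988)(0.495738)(-26) + (0.553291)(612) = 737.83 m.
Horizontal magnitude = √(ΔE² + ΔN²) = √(243.63² + 737.83²) = 777.01 m.

777 m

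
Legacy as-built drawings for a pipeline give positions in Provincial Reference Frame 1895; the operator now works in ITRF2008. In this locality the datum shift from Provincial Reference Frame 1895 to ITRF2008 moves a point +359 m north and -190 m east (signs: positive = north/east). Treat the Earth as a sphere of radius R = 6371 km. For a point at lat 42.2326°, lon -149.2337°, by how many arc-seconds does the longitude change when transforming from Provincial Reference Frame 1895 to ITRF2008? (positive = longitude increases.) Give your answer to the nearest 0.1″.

Δλ = -8.3″

At latitude 42.2326°, cos φ = 0.740422.
One radian of longitude at latitude φ spans R cos φ, so Δλ = ΔE / (R cos φ) = -190.0 / (6371000 × 0.740422) = -4.0278e-05 rad = -8.308″.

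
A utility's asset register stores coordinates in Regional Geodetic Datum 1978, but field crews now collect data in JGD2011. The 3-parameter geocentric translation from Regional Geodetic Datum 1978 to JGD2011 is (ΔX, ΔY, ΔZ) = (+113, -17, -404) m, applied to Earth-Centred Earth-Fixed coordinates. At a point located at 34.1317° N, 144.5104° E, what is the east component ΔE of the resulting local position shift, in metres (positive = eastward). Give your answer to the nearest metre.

ΔE = -52 m

The local east axis at (φ, λ) is (−sin λ, cos λ, 0), so ΔE = −sin(144.5104°)·113 + cos(144.5104°)·(-17) = -51.76 m.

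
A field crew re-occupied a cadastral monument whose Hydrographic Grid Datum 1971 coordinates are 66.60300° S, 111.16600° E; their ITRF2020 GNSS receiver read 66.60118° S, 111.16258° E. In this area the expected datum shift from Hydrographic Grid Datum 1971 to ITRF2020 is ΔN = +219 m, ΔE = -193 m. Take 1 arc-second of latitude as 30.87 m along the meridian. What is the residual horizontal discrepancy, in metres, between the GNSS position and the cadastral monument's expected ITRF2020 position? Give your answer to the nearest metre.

45 m

Observed coordinate differences: Δφ = +0.00182°, Δλ = -0.00342°.
Converting to metres (1° lat = 111132 m, cos φ = 0.397100): observed ΔN = 202.3 m, observed ΔE = -150.9 m.
Subtracting the expected shift leaves a residual of 202.3 − (219) = -16.7 m north and -150.9 − (-193) = 42.1 m east.
Residual distance = √((-16.7)² + 42.1²) = 45.3 m.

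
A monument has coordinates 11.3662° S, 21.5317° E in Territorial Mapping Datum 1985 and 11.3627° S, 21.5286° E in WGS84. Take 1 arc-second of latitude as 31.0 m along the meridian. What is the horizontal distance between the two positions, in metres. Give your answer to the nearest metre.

517 m

Δφ = -11.3627° − -11.3662° = +0.0035°; Δλ = 21.5286° − 21.5317° = -0.0031°.
1° of latitude = 3600 × 31.00 = 111600 m.
ΔN = Δφ × 111600 = 390.6 m; ΔE = Δλ × 111600 × cos(-11.3662°) = -0.0031 × 111600 × 0.980388 = -339.2 m.
Distance = √(ΔE² + ΔN²) = √((-339.2)² + 390.6²) = 517.3 m.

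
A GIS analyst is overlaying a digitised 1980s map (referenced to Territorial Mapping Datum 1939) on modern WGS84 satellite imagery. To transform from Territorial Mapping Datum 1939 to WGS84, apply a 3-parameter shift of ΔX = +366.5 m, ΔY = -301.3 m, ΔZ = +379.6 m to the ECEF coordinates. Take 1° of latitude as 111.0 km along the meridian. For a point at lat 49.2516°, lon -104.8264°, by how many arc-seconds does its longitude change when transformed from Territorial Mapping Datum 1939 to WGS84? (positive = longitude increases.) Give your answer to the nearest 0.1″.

Δλ = 21.4″

sin φ = 0.757583, cos φ = 0.652739, sin λ = -0.966706, cos λ = -0.255891.
East component: ΔE = −sin λ·ΔX + cos λ·ΔY = −(-0.966706)(366.5) + (-0.255891)(-301.3) = 431.40 m.
1° of latitude spans 111000 m; at latitude φ, 1° of longitude spans that × cos φ = 72454.0 m, so Δλ = 431.40 / 72454.0 × 3600 = 21.435″.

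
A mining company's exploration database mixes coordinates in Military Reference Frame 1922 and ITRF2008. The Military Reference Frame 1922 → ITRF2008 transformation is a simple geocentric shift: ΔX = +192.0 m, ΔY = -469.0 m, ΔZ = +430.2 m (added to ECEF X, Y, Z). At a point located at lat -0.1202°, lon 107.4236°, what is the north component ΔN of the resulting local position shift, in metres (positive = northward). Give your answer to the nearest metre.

ΔN = 429 m

The local north axis is (−sin φ cos λ, −sin φ sin λ, cos φ), giving ΔN = -0.121 − 0.939 + 430.199 = 429.14 m.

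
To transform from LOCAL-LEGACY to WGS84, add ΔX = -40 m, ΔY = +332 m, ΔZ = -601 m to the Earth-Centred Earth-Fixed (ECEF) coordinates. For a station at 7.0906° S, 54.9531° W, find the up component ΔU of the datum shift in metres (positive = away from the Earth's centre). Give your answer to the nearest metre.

ΔU = -218 m

At φ = -7.0906°, λ = -54.9531°: sin φ = -0.123439, cos φ = 0.992352, sin λ = -0.818682, cos λ = 0.574247.
ΔU = cos φ cos λ·ΔX + cos φ sin λ·ΔY + sin φ·ΔZ = (0.992352)(0.574247)(-40) + (0.992352)(-0.818682)(332) + (-0.123439)(-601) = -218.33 m.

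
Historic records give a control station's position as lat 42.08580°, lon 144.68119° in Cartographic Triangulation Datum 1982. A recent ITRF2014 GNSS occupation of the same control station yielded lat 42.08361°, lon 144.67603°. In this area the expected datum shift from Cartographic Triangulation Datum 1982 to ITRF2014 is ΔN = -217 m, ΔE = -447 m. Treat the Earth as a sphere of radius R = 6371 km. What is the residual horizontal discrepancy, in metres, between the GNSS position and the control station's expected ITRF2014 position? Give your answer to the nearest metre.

34 m

Observed coordinate differences: Δφ = -0.00219°, Δλ = -0.00516°.
Converting to metres (1° lat = 111195 m, cos φ = 0.742142): observed ΔN = -243.5 m, observed ΔE = -425.8 m.
Subtracting the expected shift leaves a residual of -243.5 − (-217) = -26.5 m north and -425.8 − (-447) = 21.2 m east.
Residual distance = √((-26.5)² + 21.2²) = 33.9 m.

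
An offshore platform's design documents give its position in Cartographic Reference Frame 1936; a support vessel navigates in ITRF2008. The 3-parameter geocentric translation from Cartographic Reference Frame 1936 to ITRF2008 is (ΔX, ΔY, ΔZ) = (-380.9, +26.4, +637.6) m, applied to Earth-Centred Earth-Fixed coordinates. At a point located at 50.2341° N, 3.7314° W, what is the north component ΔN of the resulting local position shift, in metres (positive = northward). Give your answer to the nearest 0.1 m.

At φ = 50.2341°, λ = -3.7314°: sin φ = 0.768664, cos φ = 0.639652, sin λ = -0.065079, cos λ = 0.997880.
ΔN = −sin φ cos λ·ΔX − sin φ sin λ·ΔY + cos φ·ΔZ = −(0.768664)(0.997880)(-380.9) − (0.768664)(-0.065079)(26.4) + (0.639652)(637.6) = 701.33 m.

ΔN = 701.3 m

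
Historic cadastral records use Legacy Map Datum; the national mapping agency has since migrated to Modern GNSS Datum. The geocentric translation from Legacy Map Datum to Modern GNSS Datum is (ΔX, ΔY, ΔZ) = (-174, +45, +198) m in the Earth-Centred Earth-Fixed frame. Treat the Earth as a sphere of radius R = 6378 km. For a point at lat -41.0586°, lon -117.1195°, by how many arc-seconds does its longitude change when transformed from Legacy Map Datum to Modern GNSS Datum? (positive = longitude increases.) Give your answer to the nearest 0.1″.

sin φ = -0.656831, cos φ = 0.754038, sin λ = -0.890058, cos λ = -0.455848.
East component: ΔE = −sin λ·ΔX + cos λ·ΔY = −(-0.890058)(-174) + (-0.455848)(45) = -175.38 m.
1° of latitude spans πR/180 = 111317 m; at latitude φ, 1° of longitude spans that × cos φ = 83937.3 m, so Δλ = -175.38 / 83937.3 × 3600 = -7.522″.

Δλ = -7.5″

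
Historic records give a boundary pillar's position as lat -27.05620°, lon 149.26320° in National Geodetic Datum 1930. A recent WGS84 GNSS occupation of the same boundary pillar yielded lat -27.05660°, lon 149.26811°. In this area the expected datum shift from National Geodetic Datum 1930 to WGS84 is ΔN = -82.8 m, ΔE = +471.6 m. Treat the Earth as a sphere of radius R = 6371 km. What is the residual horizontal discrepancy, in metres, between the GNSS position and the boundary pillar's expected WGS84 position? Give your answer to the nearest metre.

41 m

Observed coordinate differences: Δφ = -0.00040°, Δλ = +0.00491°.
Converting to metres (1° lat = 111195 m, cos φ = 0.890561): observed ΔN = -44.5 m, observed ΔE = 486.2 m.
Subtracting the expected shift leaves a residual of -44.5 − (-82.8) = 38.3 m north and 486.2 − (471.6) = 14.6 m east.
Residual distance = √(38.3² + 14.6²) = 41.0 m.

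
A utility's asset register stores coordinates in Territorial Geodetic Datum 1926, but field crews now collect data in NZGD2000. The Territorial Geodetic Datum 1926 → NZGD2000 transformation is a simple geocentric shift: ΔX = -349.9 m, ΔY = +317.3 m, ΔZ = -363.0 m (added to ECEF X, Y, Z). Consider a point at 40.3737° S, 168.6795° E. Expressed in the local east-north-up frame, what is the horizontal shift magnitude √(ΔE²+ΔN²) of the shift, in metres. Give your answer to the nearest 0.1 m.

At φ = -40.3737°, λ = 168.6795°: sin φ = -0.647770, cos φ = 0.761836, sin λ = 0.196297, cos λ = -0.980544.
ΔE = −sin λ·ΔX + cos λ·ΔY = −(0.196297)·(-349.9) + (-0.980544)·(317.3) = -242.44 m.
ΔN = −sin φ cos λ·ΔX − sin φ sin λ·ΔY + cos φ·ΔZ = −(-0.647770)(-0.980544)(-349.9) − (-0.647770)(0.196297)(317.3) + (0.761836)(-363.0) = -13.95 m.
Horizontal magnitude = √(ΔE² + ΔN²) = √((-242.44)² + (-13.95)²) = 242.84 m.

242.8 m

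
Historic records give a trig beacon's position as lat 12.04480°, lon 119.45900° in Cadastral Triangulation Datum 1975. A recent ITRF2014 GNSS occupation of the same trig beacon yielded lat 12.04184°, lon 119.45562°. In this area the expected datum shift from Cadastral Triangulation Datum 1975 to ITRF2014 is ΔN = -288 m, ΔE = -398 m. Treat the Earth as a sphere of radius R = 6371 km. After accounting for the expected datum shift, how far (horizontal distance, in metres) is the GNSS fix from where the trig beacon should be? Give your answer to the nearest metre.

51 m

Observed coordinate differences: Δφ = -0.00296°, Δλ = -0.00338°.
Converting to metres (1° lat = 111195 m, cos φ = 0.977985): observed ΔN = -329.1 m, observed ΔE = -367.6 m.
Subtracting the expected shift leaves a residual of -329.1 − (-288) = -41.1 m north and -367.6 − (-398) = 30.4 m east.
Residual distance = √((-41.1)² + 30.4²) = 51.2 m.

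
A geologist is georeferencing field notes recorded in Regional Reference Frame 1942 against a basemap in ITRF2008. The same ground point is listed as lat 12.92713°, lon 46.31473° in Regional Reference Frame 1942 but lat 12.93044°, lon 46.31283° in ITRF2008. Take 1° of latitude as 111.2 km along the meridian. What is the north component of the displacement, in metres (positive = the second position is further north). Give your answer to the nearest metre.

Δφ = 12.93044° − 12.92713° = +0.00331°; Δλ = 46.31283° − 46.31473° = -0.00190°.
ΔN = Δφ × 111200 = 368.1 m; ΔE = Δλ × 111200 × cos(12.92713°) = -0.00190 × 111200 × 0.974655 = -205.9 m.

ΔN = 368 m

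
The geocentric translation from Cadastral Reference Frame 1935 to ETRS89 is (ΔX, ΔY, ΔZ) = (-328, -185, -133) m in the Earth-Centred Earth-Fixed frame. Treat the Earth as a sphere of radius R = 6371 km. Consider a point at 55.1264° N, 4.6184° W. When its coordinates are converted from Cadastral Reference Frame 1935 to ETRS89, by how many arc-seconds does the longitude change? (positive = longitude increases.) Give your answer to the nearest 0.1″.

Δλ = -11.9″

sin φ = 0.820415, cos φ = 0.571768, sin λ = -0.080519, cos λ = 0.996753.
East component: ΔE = −sin λ·ΔX + cos λ·ΔY = −(-0.080519)(-328) + (0.996753)(-185) = -210.81 m.
1° of latitude spans πR/180 = 111195 m; at latitude φ, 1° of longitude spans that × cos φ = 63577.7 m, so Δλ = -210.81 / 63577.7 × 3600 = -11.937″.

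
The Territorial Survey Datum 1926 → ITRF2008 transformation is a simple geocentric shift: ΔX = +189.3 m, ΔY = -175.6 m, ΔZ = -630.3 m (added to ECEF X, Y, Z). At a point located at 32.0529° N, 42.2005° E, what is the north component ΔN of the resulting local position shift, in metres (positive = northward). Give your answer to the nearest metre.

ΔN = -546 m

At φ = 32.0529°, λ = 42.2005°: sin φ = 0.530702, cos φ = 0.847558, sin λ = 0.671727, cos λ = 0.740799.
ΔN = −sin φ cos λ·ΔX − sin φ sin λ·ΔY + cos φ·ΔZ = −(0.530702)(0.740799)(189.3) − (0.530702)(0.671727)(-175.6) + (0.847558)(-630.3) = -546.04 m.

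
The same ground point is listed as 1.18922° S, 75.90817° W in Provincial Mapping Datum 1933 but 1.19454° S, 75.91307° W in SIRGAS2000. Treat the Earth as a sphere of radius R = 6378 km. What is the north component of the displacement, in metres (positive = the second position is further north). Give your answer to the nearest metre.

Δφ = -1.19454° − -1.18922° = -0.00532°; Δλ = -75.91307° − -75.90817° = -0.00490°.
1° along a meridian = πR/180 = 111317 m.
ΔN = Δφ × 111317 = -592.2 m; ΔE = Δλ × 111317 × cos(-1.18922°) = -0.00490 × 111317 × 0.999785 = -545.3 m.

ΔN = -592 m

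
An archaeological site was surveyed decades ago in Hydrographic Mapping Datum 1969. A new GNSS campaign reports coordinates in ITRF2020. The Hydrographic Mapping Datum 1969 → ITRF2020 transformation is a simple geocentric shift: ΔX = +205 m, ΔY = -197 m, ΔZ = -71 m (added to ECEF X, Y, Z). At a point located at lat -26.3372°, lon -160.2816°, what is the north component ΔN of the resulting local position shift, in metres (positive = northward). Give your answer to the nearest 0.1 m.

At φ = -26.3372°, λ = -160.2816°: sin φ = -0.443653, cos φ = 0.896199, sin λ = -0.337398, cos λ = -0.941362.
ΔN = −sin φ cos λ·ΔX − sin φ sin λ·ΔY + cos φ·ΔZ = −(-0.443653)(-0.941362)(205) − (-0.443653)(-0.337398)(-197) + (0.896199)(-71) = -119.76 m.

ΔN = -119.8 m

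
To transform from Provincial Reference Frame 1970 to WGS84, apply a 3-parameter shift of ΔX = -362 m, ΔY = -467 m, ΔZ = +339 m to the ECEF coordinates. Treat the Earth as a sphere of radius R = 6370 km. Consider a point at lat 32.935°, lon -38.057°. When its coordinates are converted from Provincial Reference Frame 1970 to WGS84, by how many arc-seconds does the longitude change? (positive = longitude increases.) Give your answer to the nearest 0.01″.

sin φ = 0.543687, cos φ = 0.839288, sin λ = -0.616445, cos λ = 0.787398.
East component: ΔE = −sin λ·ΔX + cos λ·ΔY = −(-0.616445)(-362) + (0.787398)(-467) = -590.87 m.
1° of latitude spans πR/180 = 111177 m; at latitude φ, 1° of longitude spans that × cos φ = 93309.9 m, so Δλ = -590.87 / 93309.9 × 3600 = -22.796″.

Δλ = -22.80″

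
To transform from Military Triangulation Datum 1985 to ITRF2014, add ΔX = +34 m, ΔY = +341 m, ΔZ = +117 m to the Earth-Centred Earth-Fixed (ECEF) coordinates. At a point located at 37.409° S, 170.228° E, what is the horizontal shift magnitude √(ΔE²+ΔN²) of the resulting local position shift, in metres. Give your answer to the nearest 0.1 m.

The local east axis at (φ, λ) is (−sin λ, cos λ, 0), so ΔE = −sin(170.228°)·34 + cos(170.228°)·341 = -341.82 m.
The local north axis is (−sin φ cos λ, −sin φ sin λ, cos φ), giving ΔN = -20.355 + 35.160 + 92.935 = 107.74 m.
Horizontal magnitude = √(ΔE² + ΔN²) = √((-341.82)² + 107.74²) = 358.40 m.

358.4 m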